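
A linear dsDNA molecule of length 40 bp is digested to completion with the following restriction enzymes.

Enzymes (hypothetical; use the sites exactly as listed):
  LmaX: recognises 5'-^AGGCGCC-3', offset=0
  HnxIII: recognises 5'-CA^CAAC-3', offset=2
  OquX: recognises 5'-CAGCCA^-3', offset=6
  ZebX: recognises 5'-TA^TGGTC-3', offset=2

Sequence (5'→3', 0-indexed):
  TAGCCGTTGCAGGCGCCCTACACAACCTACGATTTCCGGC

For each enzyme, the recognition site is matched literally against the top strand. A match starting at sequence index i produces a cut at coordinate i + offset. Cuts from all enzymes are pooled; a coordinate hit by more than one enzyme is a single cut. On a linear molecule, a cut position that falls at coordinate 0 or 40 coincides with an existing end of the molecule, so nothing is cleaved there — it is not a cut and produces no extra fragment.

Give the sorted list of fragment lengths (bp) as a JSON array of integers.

[10,12,18]

Scan for sites:
  LmaX (AGGCGCC, off=0): starts [10] → cuts [10]
  HnxIII (CACAAC, off=2): starts [20] → cuts [22]
  OquX (CAGCCA, off=6): no sites
  ZebX (TATGGTC, off=2): no sites

Pooled cuts: [10, 22]

Fragments:
  [0,10): 10 bp
  [10,22): 12 bp
  [22,40): 18 bp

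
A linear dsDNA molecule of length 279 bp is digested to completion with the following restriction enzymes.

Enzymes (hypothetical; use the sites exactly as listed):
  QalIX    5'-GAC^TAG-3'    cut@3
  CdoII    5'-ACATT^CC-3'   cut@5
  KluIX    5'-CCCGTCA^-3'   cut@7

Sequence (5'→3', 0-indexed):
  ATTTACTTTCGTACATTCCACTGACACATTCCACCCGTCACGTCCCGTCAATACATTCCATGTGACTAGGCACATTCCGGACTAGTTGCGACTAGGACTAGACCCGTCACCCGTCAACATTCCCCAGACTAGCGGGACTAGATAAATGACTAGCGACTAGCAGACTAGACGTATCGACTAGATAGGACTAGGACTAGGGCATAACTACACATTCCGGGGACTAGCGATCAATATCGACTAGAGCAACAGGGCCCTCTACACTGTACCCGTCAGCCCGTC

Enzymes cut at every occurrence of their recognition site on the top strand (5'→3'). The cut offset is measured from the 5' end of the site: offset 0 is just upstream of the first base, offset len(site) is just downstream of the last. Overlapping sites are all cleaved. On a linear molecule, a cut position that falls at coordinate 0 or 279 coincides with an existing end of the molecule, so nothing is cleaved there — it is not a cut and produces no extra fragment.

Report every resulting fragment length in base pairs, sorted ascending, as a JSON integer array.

[5,6,6,6,7,7,7,7,8,8,8,9,9,10,10,10,10,10,11,12,13,13,17,17,19,34]

Per-enzyme occurrences:
  QalIX (GACTAG, off=3): starts [63, 79, 89, 95, 126, 135, 147, 154, 162, 175, 185, 191, 218, 235] → cuts [66, 82, 92, 98, 129, 138, 150, 157, 165, 178, 188, 194, 221, 238]
  CdoII (ACATTCC, off=5): starts [12, 25, 52, 71, 116, 208] → cuts [17, 30, 57, 76, 121, 213]
  KluIX (CCCGTCA, off=7): starts [33, 43, 102, 109, 265] → cuts [40, 50, 109, 116, 272]

Pooled cuts: [17, 30, 40, 50, 57, 66, 76, 82, 92, 98, 109, 116, 121, 129, 138, 150, 157, 165, 178, 188, 194, 213, 221, 238, 272]

Fragment lengths:
  [0,17): 17 bp
  [17,30): 13 bp
  [30,40): 10 bp
  [40,50): 10 bp
  [50,57): 7 bp
  [57,66): 9 bp
  [66,76): 10 bp
  [76,82): 6 bp
  [82,92): 10 bp
  [92,98): 6 bp
  [98,109): 11 bp
  [109,116): 7 bp
  [116,121): 5 bp
  [121,129): 8 bp
  [129,138): 9 bp
  [138,150): 12 bp
  [150,157): 7 bp
  [157,165): 8 bp
  [165,178): 13 bp
  [178,188): 10 bp
  [188,194): 6 bp
  [194,213): 19 bp
  [213,221): 8 bp
  [221,238): 17 bp
  [238,272): 34 bp
  [272,279): 7 bp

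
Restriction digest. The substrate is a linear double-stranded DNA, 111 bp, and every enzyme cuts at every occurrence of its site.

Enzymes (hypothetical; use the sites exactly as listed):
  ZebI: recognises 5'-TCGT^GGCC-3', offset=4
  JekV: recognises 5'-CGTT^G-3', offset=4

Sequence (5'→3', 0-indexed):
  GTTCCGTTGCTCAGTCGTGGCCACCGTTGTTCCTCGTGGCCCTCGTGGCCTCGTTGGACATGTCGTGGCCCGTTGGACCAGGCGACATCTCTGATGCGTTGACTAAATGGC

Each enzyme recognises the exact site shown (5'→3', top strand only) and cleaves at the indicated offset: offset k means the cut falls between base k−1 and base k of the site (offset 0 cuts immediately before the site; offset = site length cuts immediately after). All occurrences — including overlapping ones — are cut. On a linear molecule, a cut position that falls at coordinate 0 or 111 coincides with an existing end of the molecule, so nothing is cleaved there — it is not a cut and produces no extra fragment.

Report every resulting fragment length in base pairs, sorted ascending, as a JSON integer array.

Per-enzyme occurrences:
  ZebI TCGTGGCC/4: at [14, 33, 42, 62] ⇒ [18, 37, 46, 66]
  JekV CGTTG/4: at [4, 24, 51, 70, 96] ⇒ [8, 28, 55, 74, 100]

Pooled cuts: [8, 18, 28, 37, 46, 55, 66, 74, 100]

Fragments:
  [0,8): 8 bp
  [8,18): 10 bp
  [18,28): 10 bp
  [28,37): 9 bp
  [37,46): 9 bp
  [46,55): 9 bp
  [55,66): 11 bp
  [66,74): 8 bp
  [74,100): 26 bp
  [100,111): 11 bp

[8,8,9,9,9,10,10,11,11,26]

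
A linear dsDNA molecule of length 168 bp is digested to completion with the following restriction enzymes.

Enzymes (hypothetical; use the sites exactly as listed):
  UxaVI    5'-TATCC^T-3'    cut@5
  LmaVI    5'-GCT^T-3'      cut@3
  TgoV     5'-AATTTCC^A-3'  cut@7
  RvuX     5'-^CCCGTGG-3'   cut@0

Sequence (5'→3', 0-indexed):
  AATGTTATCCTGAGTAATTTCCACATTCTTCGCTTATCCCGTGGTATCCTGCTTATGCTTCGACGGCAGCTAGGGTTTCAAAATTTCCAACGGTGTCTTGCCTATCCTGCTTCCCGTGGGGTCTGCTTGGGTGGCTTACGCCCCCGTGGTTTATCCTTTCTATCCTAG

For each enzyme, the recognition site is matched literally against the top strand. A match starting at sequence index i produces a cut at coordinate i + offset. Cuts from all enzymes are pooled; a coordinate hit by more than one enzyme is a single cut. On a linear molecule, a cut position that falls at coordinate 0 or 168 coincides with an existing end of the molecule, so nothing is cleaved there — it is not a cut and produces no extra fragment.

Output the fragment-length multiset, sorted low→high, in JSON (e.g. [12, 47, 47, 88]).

[1,3,3,4,4,6,6,9,9,10,12,12,12,14,15,19,29]

Scan for sites:
  UxaVI TATCCT/5: at [5, 44, 102, 151, 160] ⇒ [10, 49, 107, 156, 165]
  LmaVI GCTT/3: at [31, 50, 56, 108, 124, 133] ⇒ [34, 53, 59, 111, 127, 136]
  TgoV AATTTCCA/7: at [15, 81] ⇒ [22, 88]
  RvuX CCCGTGG/0: at [37, 112, 142] ⇒ [37, 112, 142]

Pooled cuts: [10, 22, 34, 37, 49, 53, 59, 88, 107, 111, 112, 127, 136, 142, 156, 165]

Fragment lengths:
  [0,10): 10 bp
  [10,22): 12 bp
  [22,34): 12 bp
  [34,37): 3 bp
  [37,49): 12 bp
  [49,53): 4 bp
  [53,59): 6 bp
  [59,88): 29 bp
  [88,107): 19 bp
  [107,111): 4 bp
  [111,112): 1 bp
  [112,127): 15 bp
  [127,136): 9 bp
  [136,142): 6 bp
  [142,156): 14 bp
  [156,165): 9 bp
  [165,168): 3 bp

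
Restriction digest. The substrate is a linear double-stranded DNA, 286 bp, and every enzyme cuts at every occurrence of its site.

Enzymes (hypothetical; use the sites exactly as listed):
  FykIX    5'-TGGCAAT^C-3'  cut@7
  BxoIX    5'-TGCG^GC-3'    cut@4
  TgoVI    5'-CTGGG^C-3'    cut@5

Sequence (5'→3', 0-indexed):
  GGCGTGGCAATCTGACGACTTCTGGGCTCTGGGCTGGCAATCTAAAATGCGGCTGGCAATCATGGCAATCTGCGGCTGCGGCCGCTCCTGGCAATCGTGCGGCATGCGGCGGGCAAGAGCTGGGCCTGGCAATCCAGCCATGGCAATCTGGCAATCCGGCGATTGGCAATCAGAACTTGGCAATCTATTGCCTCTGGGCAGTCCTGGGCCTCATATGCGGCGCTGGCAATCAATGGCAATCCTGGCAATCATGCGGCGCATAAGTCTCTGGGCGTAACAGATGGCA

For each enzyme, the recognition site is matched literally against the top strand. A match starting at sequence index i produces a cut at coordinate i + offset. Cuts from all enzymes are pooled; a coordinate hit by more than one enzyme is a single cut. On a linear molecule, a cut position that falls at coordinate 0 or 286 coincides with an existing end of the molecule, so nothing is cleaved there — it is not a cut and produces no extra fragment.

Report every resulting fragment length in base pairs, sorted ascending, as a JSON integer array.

[5,6,6,6,7,7,8,8,9,9,9,9,10,10,10,11,11,11,14,14,14,14,15,15,15,16,17]

Scan for sites:
  FykIX TGGCAATC/7: at [4, 34, 53, 62, 88, 126, 140, 148, 163, 177, 223, 233, 242] ⇒ [11, 41, 60, 69, 95, 133, 147, 155, 170, 184, 230, 240, 249]
  BxoIX TGCGGC/4: at [47, 70, 76, 97, 104, 215, 251] ⇒ [51, 74, 80, 101, 108, 219, 255]
  TgoVI CTGGGC/5: at [21, 28, 119, 193, 203, 267] ⇒ [26, 33, 124, 198, 208, 272]

Pooled cuts: [11, 26, 33, 41, 51, 60, 69, 74, 80, 95, 101, 108, 124, 133, 147, 155, 170, 184, 198, 208, 219, 230, 240, 249, 255, 272]

Fragment lengths:
  [0,11): 11 bp
  [11,26): 15 bp
  [26,33): 7 bp
  [33,41): 8 bp
  [41,51): 10 bp
  [51,60): 9 bp
  [60,69): 9 bp
  [69,74): 5 bp
  [74,80): 6 bp
  [80,95): 15 bp
  [95,101): 6 bp
  [101,108): 7 bp
  [108,124): 16 bp
  [124,133): 9 bp
  [133,147): 14 bp
  [147,155): 8 bp
  [155,170): 15 bp
  [170,184): 14 bp
  [184,198): 14 bp
  [198,208): 10 bp
  [208,219): 11 bp
  [219,230): 11 bp
  [230,240): 10 bp
  [240,249): 9 bp
  [249,255): 6 bp
  [255,272): 17 bp
  [272,286): 14 bp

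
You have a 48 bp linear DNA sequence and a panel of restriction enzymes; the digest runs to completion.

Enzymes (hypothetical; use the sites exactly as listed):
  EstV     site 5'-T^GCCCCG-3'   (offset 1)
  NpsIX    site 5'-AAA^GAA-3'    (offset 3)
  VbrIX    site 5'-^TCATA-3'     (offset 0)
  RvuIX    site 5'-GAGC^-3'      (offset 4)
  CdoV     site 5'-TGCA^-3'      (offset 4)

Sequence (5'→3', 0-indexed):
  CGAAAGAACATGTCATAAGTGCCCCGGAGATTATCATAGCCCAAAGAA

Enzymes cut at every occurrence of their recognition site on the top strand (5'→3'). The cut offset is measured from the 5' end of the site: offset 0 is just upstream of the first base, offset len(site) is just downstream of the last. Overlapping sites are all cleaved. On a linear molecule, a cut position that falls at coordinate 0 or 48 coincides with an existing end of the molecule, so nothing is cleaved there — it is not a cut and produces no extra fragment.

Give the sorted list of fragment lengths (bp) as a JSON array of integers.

Per-enzyme occurrences:
  EstV (TGCCCCG, off=1): starts [19] → cuts [20]
  NpsIX (AAAGAA, off=3): starts [2, 42] → cuts [5, 45]
  VbrIX (TCATA, off=0): starts [12, 33] → cuts [12, 33]
  RvuIX (GAGC, off=4): no sites
  CdoV (TGCA, off=4): no sites

Pooled cuts: [5, 12, 20, 33, 45]

Fragment lengths:
  [0,5): 5 bp
  [5,12): 7 bp
  [12,20): 8 bp
  [20,33): 13 bp
  [33,45): 12 bp
  [45,48): 3 bp

[3,5,7,8,12,13]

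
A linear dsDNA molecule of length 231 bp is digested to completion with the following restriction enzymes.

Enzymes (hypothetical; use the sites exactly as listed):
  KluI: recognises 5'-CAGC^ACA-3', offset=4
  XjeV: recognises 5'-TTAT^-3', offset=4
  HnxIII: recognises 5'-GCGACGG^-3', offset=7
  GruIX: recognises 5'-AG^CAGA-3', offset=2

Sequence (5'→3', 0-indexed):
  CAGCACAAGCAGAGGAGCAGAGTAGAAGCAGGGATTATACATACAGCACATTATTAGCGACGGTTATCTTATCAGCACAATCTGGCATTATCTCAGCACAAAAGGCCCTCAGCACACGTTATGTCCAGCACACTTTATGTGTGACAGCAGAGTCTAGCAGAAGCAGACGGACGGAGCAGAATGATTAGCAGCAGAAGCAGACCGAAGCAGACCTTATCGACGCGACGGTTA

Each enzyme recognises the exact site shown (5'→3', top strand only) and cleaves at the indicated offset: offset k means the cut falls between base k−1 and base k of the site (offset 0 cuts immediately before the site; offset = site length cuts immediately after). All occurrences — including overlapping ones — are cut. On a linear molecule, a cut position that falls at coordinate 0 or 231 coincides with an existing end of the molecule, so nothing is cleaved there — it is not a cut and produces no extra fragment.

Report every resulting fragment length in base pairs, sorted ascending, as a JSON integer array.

[3,4,4,4,5,5,6,6,6,7,7,8,9,9,9,9,9,10,10,10,11,13,15,15,16,21]

Scan for sites:
  KluI (CAGCACA, off=4): starts [0, 43, 72, 93, 109, 125] → cuts [4, 47, 76, 97, 113, 129]
  XjeV (TTAT, off=4): starts [34, 50, 63, 68, 87, 118, 134, 213] → cuts [38, 54, 67, 72, 91, 122, 138, 217]
  HnxIII (GCGACGG, off=7): starts [56, 221] → cuts [63, 228]
  GruIX (AGCAGA, off=2): starts [7, 15, 145, 155, 161, 174, 189, 195, 205] → cuts [9, 17, 147, 157, 163, 176, 191, 197, 207]

All cut coordinates (distinct, sorted): [4, 9, 17, 38, 47, 54, 63, 67, 72, 76, 91, 97, 113, 122, 129, 138, 147, 157, 163, 176, 191, 197, 207, 217, 228]

Fragment lengths:
  [0,4): 4 bp
  [4,9): 5 bp
  [9,17): 8 bp
  [17,38): 21 bp
  [38,47): 9 bp
  [47,54): 7 bp
  [54,63): 9 bp
  [63,67): 4 bp
  [67,72): 5 bp
  [72,76): 4 bp
  [76,91): 15 bp
  [91,97): 6 bp
  [97,113): 16 bp
  [113,122): 9 bp
  [122,129): 7 bp
  [129,138): 9 bp
  [138,147): 9 bp
  [147,157): 10 bp
  [157,163): 6 bp
  [163,176): 13 bp
  [176,191): 15 bp
  [191,197): 6 bp
  [197,207): 10 bp
  [207,217): 10 bp
  [217,228): 11 bp
  [228,231): 3 bp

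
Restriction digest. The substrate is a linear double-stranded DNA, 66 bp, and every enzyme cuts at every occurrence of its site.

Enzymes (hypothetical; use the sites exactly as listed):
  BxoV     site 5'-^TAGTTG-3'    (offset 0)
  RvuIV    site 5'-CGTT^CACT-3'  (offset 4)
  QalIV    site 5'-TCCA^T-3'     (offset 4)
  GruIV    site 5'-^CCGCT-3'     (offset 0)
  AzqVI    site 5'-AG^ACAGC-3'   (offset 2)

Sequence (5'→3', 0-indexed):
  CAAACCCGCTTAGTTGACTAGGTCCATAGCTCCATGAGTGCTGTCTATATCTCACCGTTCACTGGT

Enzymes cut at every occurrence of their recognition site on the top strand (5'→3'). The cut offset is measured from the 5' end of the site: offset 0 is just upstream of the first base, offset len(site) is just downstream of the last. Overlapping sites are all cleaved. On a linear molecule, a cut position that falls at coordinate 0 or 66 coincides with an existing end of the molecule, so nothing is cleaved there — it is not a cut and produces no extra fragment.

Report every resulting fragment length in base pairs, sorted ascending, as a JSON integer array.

[5,5,7,8,16,25]

Site scan:
  BxoV (TAGTTG, off=0): starts [10] → cuts [10]
  RvuIV (CGTTCACT, off=4): starts [55] → cuts [59]
  QalIV (TCCAT, off=4): starts [22, 30] → cuts [26, 34]
  GruIV (CCGCT, off=0): starts [5] → cuts [5]
  AzqVI (AGACAGC, off=2): no sites

Pooled cuts: [5, 10, 26, 34, 59]

Fragment lengths:
  [0,5): 5 bp
  [5,10): 5 bp
  [10,26): 16 bp
  [26,34): 8 bp
  [34,59): 25 bp
  [59,66): 7 bp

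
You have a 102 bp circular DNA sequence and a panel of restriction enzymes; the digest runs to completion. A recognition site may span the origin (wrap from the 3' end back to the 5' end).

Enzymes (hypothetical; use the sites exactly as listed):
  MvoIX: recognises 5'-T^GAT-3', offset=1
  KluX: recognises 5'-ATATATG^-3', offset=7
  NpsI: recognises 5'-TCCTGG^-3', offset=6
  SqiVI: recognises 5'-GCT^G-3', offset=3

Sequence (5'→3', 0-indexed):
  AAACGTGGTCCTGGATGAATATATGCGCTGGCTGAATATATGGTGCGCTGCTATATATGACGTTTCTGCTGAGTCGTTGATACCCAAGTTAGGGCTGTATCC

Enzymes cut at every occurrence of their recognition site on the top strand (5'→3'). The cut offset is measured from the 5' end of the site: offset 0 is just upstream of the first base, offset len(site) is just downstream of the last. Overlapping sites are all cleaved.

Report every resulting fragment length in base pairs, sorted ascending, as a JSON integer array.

[4,4,7,8,9,10,11,11,18,20]

Per-enzyme occurrences:
  MvoIX (TGAT, off=1): starts [77] → cuts [78]
  KluX (ATATATG, off=7): starts [18, 35, 52] → cuts [25, 42, 59]
  NpsI (TCCTGG, off=6): starts [8] → cuts [14]
  SqiVI (GCTG, off=3): starts [26, 30, 46, 67, 93] → cuts [29, 33, 49, 70, 96]

Pooled cuts: [14, 25, 29, 33, 42, 49, 59, 70, 78, 96]

Fragments:
  14→25: 11 bp
  25→29: 4 bp
  29→33: 4 bp
  33→42: 9 bp
  42→49: 7 bp
  49→59: 10 bp
  59→70: 11 bp
  70→78: 8 bp
  78→96: 18 bp
  96→14 (wrap): 102-96+14 = 20 bp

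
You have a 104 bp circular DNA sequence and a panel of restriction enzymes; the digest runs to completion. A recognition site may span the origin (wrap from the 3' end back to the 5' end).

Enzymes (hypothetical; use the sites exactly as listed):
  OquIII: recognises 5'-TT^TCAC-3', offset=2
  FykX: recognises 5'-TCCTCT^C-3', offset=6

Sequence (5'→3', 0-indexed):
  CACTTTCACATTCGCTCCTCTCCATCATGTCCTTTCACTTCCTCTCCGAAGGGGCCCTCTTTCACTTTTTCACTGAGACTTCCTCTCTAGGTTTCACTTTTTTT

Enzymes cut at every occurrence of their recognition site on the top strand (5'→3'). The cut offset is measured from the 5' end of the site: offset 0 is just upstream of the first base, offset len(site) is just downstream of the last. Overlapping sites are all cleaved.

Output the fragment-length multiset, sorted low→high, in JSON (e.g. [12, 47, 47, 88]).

Per-enzyme occurrences:
  OquIII (TTTCAC, off=2): starts [3, 32, 59, 67, 91, 101] → cuts [5, 34, 61, 69, 93, 103]
  FykX (TCCTCTC, off=6): starts [15, 39, 80] → cuts [21, 45, 86]

Pooled cuts: [5, 21, 34, 45, 61, 69, 86, 93, 103]

Fragments:
  5→21: 16 bp
  21→34: 13 bp
  34→45: 11 bp
  45→61: 16 bp
  61→69: 8 bp
  69→86: 17 bp
  86→93: 7 bp
  93→103: 10 bp
  103→5 (wrap): 104-103+5 = 6 bp

[6,7,8,10,11,13,16,16,17]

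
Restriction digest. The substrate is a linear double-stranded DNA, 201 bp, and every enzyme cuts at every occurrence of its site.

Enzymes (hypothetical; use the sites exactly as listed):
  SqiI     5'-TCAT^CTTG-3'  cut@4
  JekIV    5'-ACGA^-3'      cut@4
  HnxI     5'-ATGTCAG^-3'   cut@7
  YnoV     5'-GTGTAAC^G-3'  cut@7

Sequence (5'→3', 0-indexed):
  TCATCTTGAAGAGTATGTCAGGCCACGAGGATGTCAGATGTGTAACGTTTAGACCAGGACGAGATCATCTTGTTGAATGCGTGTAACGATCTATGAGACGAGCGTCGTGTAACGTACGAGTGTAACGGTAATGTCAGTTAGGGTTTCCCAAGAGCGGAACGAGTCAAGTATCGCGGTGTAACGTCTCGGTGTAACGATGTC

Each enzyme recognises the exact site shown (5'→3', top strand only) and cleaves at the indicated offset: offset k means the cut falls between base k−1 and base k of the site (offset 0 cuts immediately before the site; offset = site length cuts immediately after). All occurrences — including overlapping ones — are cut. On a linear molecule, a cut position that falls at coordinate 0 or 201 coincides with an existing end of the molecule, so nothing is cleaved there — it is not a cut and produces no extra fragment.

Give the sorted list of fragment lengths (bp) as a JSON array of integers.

[2,2,4,4,6,6,7,7,9,9,11,12,12,13,16,17,19,20,25]

Scan for sites:
  SqiI (TCATCTTG, off=4): starts [0, 64] → cuts [4, 68]
  JekIV (ACGA, off=4): starts [24, 58, 85, 97, 115, 158, 193] → cuts [28, 62, 89, 101, 119, 162, 197]
  HnxI (ATGTCAG, off=7): starts [14, 30, 130] → cuts [21, 37, 137]
  YnoV (GTGTAACG, off=7): starts [39, 80, 106, 119, 175, 188] → cuts [46, 87, 113, 126, 182, 195]

Pooled cuts: [4, 21, 28, 37, 46, 62, 68, 87, 89, 101, 113, 119, 126, 137, 162, 182, 195, 197]

Fragments:
  [0,4): 4 bp
  [4,21): 17 bp
  [21,28): 7 bp
  [28,37): 9 bp
  [37,46): 9 bp
  [46,62): 16 bp
  [62,68): 6 bp
  [68,87): 19 bp
  [87,89): 2 bp
  [89,101): 12 bp
  [101,113): 12 bp
  [113,119): 6 bp
  [119,126): 7 bp
  [126,137): 11 bp
  [137,162): 25 bp
  [162,182): 20 bp
  [182,195): 13 bp
  [195,197): 2 bp
  [197,201): 4 bp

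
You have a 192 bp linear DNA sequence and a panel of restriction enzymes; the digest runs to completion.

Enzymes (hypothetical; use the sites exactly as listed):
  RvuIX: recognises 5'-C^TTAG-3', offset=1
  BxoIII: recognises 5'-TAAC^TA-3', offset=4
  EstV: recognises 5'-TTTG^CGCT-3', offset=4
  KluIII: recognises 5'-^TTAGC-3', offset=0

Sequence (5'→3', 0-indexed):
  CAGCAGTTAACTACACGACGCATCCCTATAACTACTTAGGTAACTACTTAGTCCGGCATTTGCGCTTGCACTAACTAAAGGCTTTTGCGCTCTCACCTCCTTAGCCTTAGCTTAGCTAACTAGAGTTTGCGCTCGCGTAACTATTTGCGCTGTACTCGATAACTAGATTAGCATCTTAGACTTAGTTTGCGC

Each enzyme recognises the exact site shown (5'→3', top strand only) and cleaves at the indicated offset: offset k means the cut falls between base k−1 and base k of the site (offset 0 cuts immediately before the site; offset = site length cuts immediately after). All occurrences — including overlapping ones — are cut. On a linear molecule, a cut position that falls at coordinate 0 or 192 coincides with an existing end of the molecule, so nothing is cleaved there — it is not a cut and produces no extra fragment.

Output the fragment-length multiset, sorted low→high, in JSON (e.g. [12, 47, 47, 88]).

[3,3,4,5,6,6,6,8,9,9,9,11,11,12,12,13,13,15,16,21]

Per-enzyme occurrences:
  RvuIX (CTTAG, off=1): starts [34, 46, 99, 105, 110, 174, 180] → cuts [35, 47, 100, 106, 111, 175, 181]
  BxoIII (TAACTA, off=4): starts [7, 28, 40, 71, 116, 137, 159] → cuts [11, 32, 44, 75, 120, 141, 163]
  EstV (TTTGCGCT, off=4): starts [58, 83, 125, 143] → cuts [62, 87, 129, 147]
  KluIII (TTAGC, off=0): starts [100, 106, 111, 167] → cuts [100, 106, 111, 167]

Pooled cuts: [11, 32, 35, 44, 47, 62, 75, 87, 100, 106, 111, 120, 129, 141, 147, 163, 167, 175, 181]

Fragment lengths:
  [0,11): 11 bp
  [11,32): 21 bp
  [32,35): 3 bp
  [35,44): 9 bp
  [44,47): 3 bp
  [47,62): 15 bp
  [62,75): 13 bp
  [75,87): 12 bp
  [87,100): 13 bp
  [100,106): 6 bp
  [106,111): 5 bp
  [111,120): 9 bp
  [120,129): 9 bp
  [129,141): 12 bp
  [141,147): 6 bp
  [147,163): 16 bp
  [163,167): 4 bp
  [167,175): 8 bp
  [175,181): 6 bp
  [181,192): 11 bp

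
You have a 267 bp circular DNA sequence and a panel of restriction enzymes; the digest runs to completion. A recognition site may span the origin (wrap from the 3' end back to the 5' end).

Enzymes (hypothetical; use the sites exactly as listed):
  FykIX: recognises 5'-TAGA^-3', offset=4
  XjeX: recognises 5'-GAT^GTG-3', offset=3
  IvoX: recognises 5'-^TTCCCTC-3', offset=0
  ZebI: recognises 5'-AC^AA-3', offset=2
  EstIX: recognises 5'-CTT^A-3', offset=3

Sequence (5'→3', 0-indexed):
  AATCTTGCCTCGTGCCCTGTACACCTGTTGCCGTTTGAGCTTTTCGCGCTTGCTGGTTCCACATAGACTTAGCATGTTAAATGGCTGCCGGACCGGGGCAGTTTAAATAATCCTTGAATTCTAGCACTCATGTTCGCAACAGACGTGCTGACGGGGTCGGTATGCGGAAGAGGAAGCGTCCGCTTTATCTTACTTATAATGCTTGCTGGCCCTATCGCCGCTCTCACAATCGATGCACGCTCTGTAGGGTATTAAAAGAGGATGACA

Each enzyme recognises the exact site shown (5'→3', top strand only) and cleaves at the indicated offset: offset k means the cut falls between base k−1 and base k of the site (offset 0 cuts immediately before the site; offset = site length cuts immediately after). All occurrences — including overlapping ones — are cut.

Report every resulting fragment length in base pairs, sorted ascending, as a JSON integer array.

Per-enzyme occurrences:
  FykIX (TAGA, off=4): starts [63] → cuts [67]
  XjeX (GATGTG, off=3): no sites
  IvoX (TTCCCTC, off=0): no sites
  ZebI (ACAA, off=2): starts [225, 264] → cuts [227, 266]
  EstIX (CTTA, off=3): starts [67, 188, 192] → cuts [70, 191, 195]

All cut coordinates (distinct, sorted): [67, 70, 191, 195, 227, 266]

Fragment lengths:
  67→70: 3 bp
  70→191: 121 bp
  191→195: 4 bp
  195→227: 32 bp
  227→266: 39 bp
  266→67 (wrap): 267-266+67 = 68 bp

[3,4,32,39,68,121]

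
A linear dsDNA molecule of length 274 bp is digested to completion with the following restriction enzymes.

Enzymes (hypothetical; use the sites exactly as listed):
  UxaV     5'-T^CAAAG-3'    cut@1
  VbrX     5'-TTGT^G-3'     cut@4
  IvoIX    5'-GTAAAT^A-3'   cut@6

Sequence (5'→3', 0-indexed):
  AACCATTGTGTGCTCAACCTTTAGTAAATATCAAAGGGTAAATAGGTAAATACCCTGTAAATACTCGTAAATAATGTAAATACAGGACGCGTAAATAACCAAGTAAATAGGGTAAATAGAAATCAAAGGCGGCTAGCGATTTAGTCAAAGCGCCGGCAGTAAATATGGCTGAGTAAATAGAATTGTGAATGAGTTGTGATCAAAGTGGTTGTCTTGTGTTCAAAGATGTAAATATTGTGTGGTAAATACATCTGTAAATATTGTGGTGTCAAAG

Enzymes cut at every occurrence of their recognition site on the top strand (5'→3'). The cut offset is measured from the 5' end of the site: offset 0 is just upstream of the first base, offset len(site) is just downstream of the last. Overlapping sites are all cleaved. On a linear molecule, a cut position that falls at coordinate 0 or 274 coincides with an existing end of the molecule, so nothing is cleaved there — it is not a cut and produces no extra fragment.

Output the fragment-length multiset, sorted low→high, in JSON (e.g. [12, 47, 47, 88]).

Scan for sites:
  UxaV TCAAAG/1: at [30, 122, 144, 199, 219, 268] ⇒ [31, 123, 145, 200, 220, 269]
  VbrX TTGTG/4: at [5, 182, 193, 213, 234, 260] ⇒ [9, 186, 197, 217, 238, 264]
  IvoIX GTAAATA/6: at [23, 37, 45, 56, 66, 75, 90, 102, 111, 158, 172, 227, 241, 253] ⇒ [29, 43, 51, 62, 72, 81, 96, 108, 117, 164, 178, 233, 247, 259]

Pooled cuts: [9, 29, 31, 43, 51, 62, 72, 81, 96, 108, 117, 123, 145, 164, 178, 186, 197, 200, 217, 220, 233, 238, 247, 259, 264, 269]

Fragments:
  [0,9): 9 bp
  [9,29): 20 bp
  [29,31): 2 bp
  [31,43): 12 bp
  [43,51): 8 bp
  [51,62): 11 bp
  [62,72): 10 bp
  [72,81): 9 bp
  [81,96): 15 bp
  [96,108): 12 bp
  [108,117): 9 bp
  [117,123): 6 bp
  [123,145): 22 bp
  [145,164): 19 bp
  [164,178): 14 bp
  [178,186): 8 bp
  [186,197): 11 bp
  [197,200): 3 bp
  [200,217): 17 bp
  [217,220): 3 bp
  [220,233): 13 bp
  [233,238): 5 bp
  [238,247): 9 bp
  [247,259): 12 bp
  [259,264): 5 bp
  [264,269): 5 bp
  [269,274): 5 bp

[2,3,3,5,5,5,5,6,8,8,9,9,9,9,10,11,11,12,12,12,13,14,15,17,19,20,22]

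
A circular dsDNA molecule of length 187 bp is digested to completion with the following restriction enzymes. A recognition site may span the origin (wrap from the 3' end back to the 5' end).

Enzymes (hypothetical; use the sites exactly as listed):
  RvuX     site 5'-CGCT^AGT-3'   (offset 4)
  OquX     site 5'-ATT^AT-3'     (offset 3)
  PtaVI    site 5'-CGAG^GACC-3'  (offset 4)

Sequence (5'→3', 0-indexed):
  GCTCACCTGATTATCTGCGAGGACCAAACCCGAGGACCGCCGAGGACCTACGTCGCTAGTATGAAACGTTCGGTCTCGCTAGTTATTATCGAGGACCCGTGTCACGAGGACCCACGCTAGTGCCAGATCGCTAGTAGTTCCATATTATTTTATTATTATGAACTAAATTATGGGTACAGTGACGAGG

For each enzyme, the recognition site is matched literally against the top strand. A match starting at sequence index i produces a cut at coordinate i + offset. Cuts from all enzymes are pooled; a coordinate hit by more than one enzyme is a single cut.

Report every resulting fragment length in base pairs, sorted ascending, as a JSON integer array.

[3,6,7,8,9,10,10,12,13,13,14,14,15,23,30]

Per-enzyme occurrences:
  RvuX CGCTAGT/4: at [53, 76, 114, 128] ⇒ [57, 80, 118, 132]
  OquX ATTAT/3: at [9, 84, 143, 151, 154, 166] ⇒ [12, 87, 146, 154, 157, 169]
  PtaVI CGAGGACC/4: at [17, 30, 40, 89, 104] ⇒ [21, 34, 44, 93, 108]

Pooled cuts: [12, 21, 34, 44, 57, 80, 87, 93, 108, 118, 132, 146, 154, 157, 169]

Fragments:
  12→21: 9 bp
  21→34: 13 bp
  34→44: 10 bp
  44→57: 13 bp
  57→80: 23 bp
  80→87: 7 bp
  87→93: 6 bp
  93→108: 15 bp
  108→118: 10 bp
  118→132: 14 bp
  132→146: 14 bp
  146→154: 8 bp
  154→157: 3 bp
  157→169: 12 bp
  169→12 (wrap): 187-169+12 = 30 bp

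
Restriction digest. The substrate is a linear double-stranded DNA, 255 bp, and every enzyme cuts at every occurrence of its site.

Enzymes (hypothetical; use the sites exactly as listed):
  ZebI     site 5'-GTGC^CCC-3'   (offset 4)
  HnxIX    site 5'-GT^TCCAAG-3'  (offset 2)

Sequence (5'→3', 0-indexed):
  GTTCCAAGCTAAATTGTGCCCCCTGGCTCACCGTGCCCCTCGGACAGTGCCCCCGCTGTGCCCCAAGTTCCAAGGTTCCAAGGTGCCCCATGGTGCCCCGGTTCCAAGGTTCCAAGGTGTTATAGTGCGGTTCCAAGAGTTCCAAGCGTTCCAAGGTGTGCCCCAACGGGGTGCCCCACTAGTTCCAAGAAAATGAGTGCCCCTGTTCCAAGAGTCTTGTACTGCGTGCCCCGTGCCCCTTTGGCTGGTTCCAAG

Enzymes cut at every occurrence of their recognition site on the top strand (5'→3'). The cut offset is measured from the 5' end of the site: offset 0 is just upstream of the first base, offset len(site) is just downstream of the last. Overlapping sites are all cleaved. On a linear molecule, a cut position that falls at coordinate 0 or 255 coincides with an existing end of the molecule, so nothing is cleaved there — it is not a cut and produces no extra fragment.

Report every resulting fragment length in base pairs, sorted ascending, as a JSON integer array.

Per-enzyme occurrences:
  ZebI (GTGCCCC, off=4): starts [15, 32, 46, 57, 82, 92, 157, 170, 196, 225, 232] → cuts [19, 36, 50, 61, 86, 96, 161, 174, 200, 229, 236]
  HnxIX (GTTCCAAG, off=2): starts [0, 66, 74, 100, 108, 129, 138, 147, 181, 204, 247] → cuts [2, 68, 76, 102, 110, 131, 140, 149, 183, 206, 249]

Pooled cuts: [2, 19, 36, 50, 61, 68, 76, 86, 96, 102, 110, 131, 140, 149, 161, 174, 183, 200, 206, 229, 236, 249]

Fragments:
  [0,2): 2 bp
  [2,19): 17 bp
  [19,36): 17 bp
  [36,50): 14 bp
  [50,61): 11 bp
  [61,68): 7 bp
  [68,76): 8 bp
  [76,86): 10 bp
  [86,96): 10 bp
  [96,102): 6 bp
  [102,110): 8 bp
  [110,131): 21 bp
  [131,140): 9 bp
  [140,149): 9 bp
  [149,161): 12 bp
  [161,174): 13 bp
  [174,183): 9 bp
  [183,200): 17 bp
  [200,206): 6 bp
  [206,229): 23 bp
  [229,236): 7 bp
  [236,249): 13 bp
  [249,255): 6 bp

[2,6,6,6,7,7,8,8,9,9,9,10,10,11,12,13,13,14,17,17,17,21,23]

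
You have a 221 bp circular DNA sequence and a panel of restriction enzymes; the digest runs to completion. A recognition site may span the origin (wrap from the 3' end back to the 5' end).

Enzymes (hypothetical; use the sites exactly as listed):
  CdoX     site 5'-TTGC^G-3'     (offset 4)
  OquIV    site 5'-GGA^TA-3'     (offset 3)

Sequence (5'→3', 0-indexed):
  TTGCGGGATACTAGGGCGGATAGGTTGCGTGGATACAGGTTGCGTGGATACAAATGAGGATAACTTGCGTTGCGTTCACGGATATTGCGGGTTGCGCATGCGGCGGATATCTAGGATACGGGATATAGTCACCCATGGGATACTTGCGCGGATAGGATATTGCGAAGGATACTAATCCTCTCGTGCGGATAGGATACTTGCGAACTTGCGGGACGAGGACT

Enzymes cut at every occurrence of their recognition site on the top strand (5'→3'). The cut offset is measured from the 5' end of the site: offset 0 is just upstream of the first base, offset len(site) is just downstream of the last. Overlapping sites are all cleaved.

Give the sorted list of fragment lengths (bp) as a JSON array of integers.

[4,5,5,5,5,5,5,6,6,6,7,7,7,7,8,8,8,9,9,10,12,12,12,16,17,20]

Site scan:
  CdoX (TTGCG, off=4): starts [0, 24, 39, 64, 69, 84, 91, 143, 159, 197, 205] → cuts [4, 28, 43, 68, 73, 88, 95, 147, 163, 201, 209]
  OquIV (GGATA, off=3): starts [5, 17, 30, 45, 57, 79, 104, 113, 120, 137, 149, 154, 166, 186, 191] → cuts [8, 20, 33, 48, 60, 82, 107, 116, 123, 140, 152, 157, 169, 189, 194]

All cut coordinates (distinct, sorted): [4, 8, 20, 28, 33, 43, 48, 60, 68, 73, 82, 88, 95, 107, 116, 123, 140, 147, 152, 157, 163, 169, 189, 194, 201, 209]

Fragment lengths:
  4→8: 4 bp
  8→20: 12 bp
  20→28: 8 bp
  28→33: 5 bp
  33→43: 10 bp
  43→48: 5 bp
  48→60: 12 bp
  60→68: 8 bp
  68→73: 5 bp
  73→82: 9 bp
  82→88: 6 bp
  88→95: 7 bp
  95→107: 12 bp
  107→116: 9 bp
  116→123: 7 bp
  123→140: 17 bp
  140→147: 7 bp
  147→152: 5 bp
  152→157: 5 bp
  157→163: 6 bp
  163→169: 6 bp
  169→189: 20 bp
  189→194: 5 bp
  194→201: 7 bp
  201→209: 8 bp
  209→4 (wrap): 221-209+4 = 16 bp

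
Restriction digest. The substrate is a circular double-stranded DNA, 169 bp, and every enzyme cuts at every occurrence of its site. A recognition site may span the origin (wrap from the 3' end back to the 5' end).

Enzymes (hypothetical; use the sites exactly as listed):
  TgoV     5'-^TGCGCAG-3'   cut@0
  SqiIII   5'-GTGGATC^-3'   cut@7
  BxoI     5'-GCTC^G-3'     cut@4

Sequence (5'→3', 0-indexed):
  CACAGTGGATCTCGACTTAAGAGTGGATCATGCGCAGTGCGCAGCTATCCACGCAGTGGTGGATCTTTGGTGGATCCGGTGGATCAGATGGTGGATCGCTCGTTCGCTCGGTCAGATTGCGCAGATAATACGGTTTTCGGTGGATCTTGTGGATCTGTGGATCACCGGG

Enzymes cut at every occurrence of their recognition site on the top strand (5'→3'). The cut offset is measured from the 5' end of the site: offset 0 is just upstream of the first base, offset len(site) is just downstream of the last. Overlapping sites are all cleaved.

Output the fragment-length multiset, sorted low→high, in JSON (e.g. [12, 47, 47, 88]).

[1,4,7,8,8,8,9,9,11,12,17,18,28,29]

Scan for sites:
  TgoV (TGCGCAG, off=0): starts [30, 37, 117] → cuts [30, 37, 117]
  SqiIII (GTGGATC, off=7): starts [4, 22, 58, 69, 78, 90, 139, 148, 156] → cuts [11, 29, 65, 76, 85, 97, 146, 155, 163]
  BxoI (GCTCG, off=4): starts [97, 105] → cuts [101, 109]

All cut coordinates (distinct, sorted): [11, 29, 30, 37, 65, 76, 85, 97, 101, 109, 117, 146, 155, 163]

Fragments:
  11→29: 18 bp
  29→30: 1 bp
  30→37: 7 bp
  37→65: 28 bp
  65→76: 11 bp
  76→85: 9 bp
  85→97: 12 bp
  97→101: 4 bp
  101→109: 8 bp
  109→117: 8 bp
  117→146: 29 bp
  146→155: 9 bp
  155→163: 8 bp
  163→11 (wrap): 169-163+11 = 17 bp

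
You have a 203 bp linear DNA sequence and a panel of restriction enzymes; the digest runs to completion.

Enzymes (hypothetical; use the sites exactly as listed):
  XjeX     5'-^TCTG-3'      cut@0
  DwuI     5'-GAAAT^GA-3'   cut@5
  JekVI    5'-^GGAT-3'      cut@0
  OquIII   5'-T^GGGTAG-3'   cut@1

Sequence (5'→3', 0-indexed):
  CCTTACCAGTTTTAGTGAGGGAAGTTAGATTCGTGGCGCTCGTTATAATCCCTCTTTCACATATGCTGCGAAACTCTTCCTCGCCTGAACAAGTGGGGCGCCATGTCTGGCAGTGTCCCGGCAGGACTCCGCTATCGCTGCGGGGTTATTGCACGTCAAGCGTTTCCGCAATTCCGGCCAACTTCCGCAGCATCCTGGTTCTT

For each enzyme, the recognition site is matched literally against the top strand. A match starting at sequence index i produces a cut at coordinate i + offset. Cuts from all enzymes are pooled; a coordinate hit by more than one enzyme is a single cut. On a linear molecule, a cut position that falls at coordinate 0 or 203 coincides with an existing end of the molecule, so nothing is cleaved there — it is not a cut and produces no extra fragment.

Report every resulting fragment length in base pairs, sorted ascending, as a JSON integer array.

Scan for sites:
  XjeX (TCTG, off=0): starts [105] → cuts [105]
  DwuI (GAAATGA, off=5): no sites
  JekVI (GGAT, off=0): no sites
  OquIII (TGGGTAG, off=1): no sites

Pooled cuts: [105]

Fragment lengths:
  [0,105): 105 bp
  [105,203): 98 bp

[98,105]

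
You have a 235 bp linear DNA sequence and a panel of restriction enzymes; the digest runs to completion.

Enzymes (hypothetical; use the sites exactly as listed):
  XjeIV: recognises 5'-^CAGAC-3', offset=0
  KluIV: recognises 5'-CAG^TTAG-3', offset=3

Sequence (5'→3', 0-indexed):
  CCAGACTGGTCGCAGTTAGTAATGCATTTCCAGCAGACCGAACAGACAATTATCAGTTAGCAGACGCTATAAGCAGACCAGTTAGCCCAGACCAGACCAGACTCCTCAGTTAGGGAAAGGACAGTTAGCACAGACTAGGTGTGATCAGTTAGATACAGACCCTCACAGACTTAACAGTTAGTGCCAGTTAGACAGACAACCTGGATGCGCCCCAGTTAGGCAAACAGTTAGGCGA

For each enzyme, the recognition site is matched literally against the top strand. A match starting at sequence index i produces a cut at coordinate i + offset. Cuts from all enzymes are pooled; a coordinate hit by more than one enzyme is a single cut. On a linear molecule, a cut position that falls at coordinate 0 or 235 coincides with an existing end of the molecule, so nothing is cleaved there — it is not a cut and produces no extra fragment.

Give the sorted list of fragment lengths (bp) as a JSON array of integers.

[1,4,5,5,5,6,6,7,8,8,9,10,10,12,12,12,13,14,14,15,18,18,23]

Scan for sites:
  XjeIV (CAGAC, off=0): starts [1, 33, 42, 60, 73, 87, 92, 97, 130, 155, 165, 192] → cuts [1, 33, 42, 60, 73, 87, 92, 97, 130, 155, 165, 192]
  KluIV (CAGTTAG, off=3): starts [12, 53, 78, 106, 121, 145, 174, 184, 212, 224] → cuts [15, 56, 81, 109, 124, 148, 177, 187, 215, 227]

All cut coordinates (distinct, sorted): [1, 15, 33, 42, 56, 60, 73, 81, 87, 92, 97, 109, 124, 130, 148, 155, 165, 177, 187, 192, 215, 227]

Fragment lengths:
  [0,1): 1 bp
  [1,15): 14 bp
  [15,33): 18 bp
  [33,42): 9 bp
  [42,56): 14 bp
  [56,60): 4 bp
  [60,73): 13 bp
  [73,81): 8 bp
  [81,87): 6 bp
  [87,92): 5 bp
  [92,97): 5 bp
  [97,109): 12 bp
  [109,124): 15 bp
  [124,130): 6 bp
  [130,148): 18 bp
  [148,155): 7 bp
  [155,165): 10 bp
  [165,177): 12 bp
  [177,187): 10 bp
  [187,192): 5 bp
  [192,215): 23 bp
  [215,227): 12 bp
  [227,235): 8 bp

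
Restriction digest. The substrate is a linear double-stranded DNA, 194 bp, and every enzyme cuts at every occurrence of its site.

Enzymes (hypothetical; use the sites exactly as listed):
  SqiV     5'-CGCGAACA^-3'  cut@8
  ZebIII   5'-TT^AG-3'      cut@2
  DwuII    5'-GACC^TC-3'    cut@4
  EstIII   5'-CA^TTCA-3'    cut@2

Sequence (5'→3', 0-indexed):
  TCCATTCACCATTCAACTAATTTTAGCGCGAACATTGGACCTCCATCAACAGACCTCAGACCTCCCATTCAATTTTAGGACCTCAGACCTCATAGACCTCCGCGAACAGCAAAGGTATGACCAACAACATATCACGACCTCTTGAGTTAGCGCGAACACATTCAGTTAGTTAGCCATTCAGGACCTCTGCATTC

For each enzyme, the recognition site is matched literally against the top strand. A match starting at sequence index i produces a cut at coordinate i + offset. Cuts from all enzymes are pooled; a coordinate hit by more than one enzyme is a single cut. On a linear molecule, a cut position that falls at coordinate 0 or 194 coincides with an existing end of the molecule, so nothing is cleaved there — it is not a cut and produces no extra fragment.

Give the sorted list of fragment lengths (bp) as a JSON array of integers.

Scan for sites:
  SqiV (CGCGAACA, off=8): starts [26, 100, 150] → cuts [34, 108, 158]
  ZebIII (TTAG, off=2): starts [22, 74, 146, 165, 169] → cuts [24, 76, 148, 167, 171]
  DwuII (GACCTC, off=4): starts [37, 51, 58, 78, 85, 94, 135, 181] → cuts [41, 55, 62, 82, 89, 98, 139, 185]
  EstIII (CATTCA, off=2): starts [2, 9, 65, 158, 174] → cuts [4, 11, 67, 160, 176]

Pooled cuts: [4, 11, 24, 34, 41, 55, 62, 67, 76, 82, 89, 98, 108, 139, 148, 158, 160, 167, 171, 176, 185]

Fragment lengths:
  [0,4): 4 bp
  [4,11): 7 bp
  [11,24): 13 bp
  [24,34): 10 bp
  [34,41): 7 bp
  [41,55): 14 bp
  [55,62): 7 bp
  [62,67): 5 bp
  [67,76): 9 bp
  [76,82): 6 bp
  [82,89): 7 bp
  [89,98): 9 bp
  [98,108): 10 bp
  [108,139): 31 bp
  [139,148): 9 bp
  [148,158): 10 bp
  [158,160): 2 bp
  [160,167): 7 bp
  [167,171): 4 bp
  [171,176): 5 bp
  [176,185): 9 bp
  [185,194): 9 bp

[2,4,4,5,5,6,7,7,7,7,7,9,9,9,9,9,10,10,10,13,14,31]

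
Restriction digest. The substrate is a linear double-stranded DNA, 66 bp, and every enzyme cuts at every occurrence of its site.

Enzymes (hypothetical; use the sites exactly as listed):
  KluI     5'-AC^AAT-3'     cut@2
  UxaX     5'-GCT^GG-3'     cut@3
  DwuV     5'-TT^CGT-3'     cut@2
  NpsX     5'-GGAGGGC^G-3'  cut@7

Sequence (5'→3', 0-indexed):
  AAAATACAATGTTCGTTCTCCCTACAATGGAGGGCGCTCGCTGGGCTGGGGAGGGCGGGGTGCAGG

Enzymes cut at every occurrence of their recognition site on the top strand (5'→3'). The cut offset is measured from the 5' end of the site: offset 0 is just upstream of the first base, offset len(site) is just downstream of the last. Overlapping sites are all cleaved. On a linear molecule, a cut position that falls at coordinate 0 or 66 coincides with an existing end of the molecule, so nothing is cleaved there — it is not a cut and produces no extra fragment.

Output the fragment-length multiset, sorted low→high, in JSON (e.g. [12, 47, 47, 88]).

Site scan:
  KluI ACAAT/2: at [5, 23] ⇒ [7, 25]
  UxaX GCTGG/3: at [39, 44] ⇒ [42, 47]
  DwuV TTCGT/2: at [11] ⇒ [13]
  NpsX GGAGGGCG/7: at [28, 49] ⇒ [35, 56]

Pooled cuts: [7, 13, 25, 35, 42, 47, 56]

Fragments:
  [0,7): 7 bp
  [7,13): 6 bp
  [13,25): 12 bp
  [25,35): 10 bp
  [35,42): 7 bp
  [42,47): 5 bp
  [47,56): 9 bp
  [56,66): 10 bp

[5,6,7,7,9,10,10,12]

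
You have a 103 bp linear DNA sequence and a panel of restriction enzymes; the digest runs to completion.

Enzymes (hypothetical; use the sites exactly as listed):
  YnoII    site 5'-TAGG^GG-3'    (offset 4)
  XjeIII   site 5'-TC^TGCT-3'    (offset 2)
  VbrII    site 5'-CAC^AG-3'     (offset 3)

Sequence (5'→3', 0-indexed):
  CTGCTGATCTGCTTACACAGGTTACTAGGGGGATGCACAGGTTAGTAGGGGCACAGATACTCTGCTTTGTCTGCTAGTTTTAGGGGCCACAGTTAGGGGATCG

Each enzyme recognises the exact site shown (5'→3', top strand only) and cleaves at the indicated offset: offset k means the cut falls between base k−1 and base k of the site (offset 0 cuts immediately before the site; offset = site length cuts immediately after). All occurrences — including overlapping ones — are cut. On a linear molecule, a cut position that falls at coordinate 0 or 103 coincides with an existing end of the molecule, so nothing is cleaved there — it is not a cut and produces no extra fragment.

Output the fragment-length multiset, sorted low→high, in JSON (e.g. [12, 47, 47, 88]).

Site scan:
  YnoII TAGGGG/4: at [25, 45, 80, 93] ⇒ [29, 49, 84, 97]
  XjeIII TCTGCT/2: at [7, 60, 69] ⇒ [9, 62, 71]
  VbrII CACAG/3: at [15, 35, 51, 87] ⇒ [18, 38, 54, 90]

All cut coordinates (distinct, sorted): [9, 18, 29, 38, 49, 54, 62, 71, 84, 90, 97]

Fragment lengths:
  [0,9): 9 bp
  [9,18): 9 bp
  [18,29): 11 bp
  [29,38): 9 bp
  [38,49): 11 bp
  [49,54): 5 bp
  [54,62): 8 bp
  [62,71): 9 bp
  [71,84): 13 bp
  [84,90): 6 bp
  [90,97): 7 bp
  [97,103): 6 bp

[5,6,6,7,8,9,9,9,9,11,11,13]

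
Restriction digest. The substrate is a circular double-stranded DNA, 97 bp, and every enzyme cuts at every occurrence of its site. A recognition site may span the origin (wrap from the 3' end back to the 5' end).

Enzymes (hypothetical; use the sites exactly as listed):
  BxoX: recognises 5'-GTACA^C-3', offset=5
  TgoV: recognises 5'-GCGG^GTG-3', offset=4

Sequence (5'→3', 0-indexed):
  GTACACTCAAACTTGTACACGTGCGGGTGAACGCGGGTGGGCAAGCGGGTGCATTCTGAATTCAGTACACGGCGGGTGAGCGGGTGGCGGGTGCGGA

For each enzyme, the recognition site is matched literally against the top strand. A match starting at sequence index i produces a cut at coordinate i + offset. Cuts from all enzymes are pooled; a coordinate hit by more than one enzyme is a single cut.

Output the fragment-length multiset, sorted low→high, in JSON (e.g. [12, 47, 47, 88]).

Per-enzyme occurrences:
  BxoX (GTACAC, off=5): starts [0, 14, 64] → cuts [5, 19, 69]
  TgoV (GCGGGTG, off=4): starts [22, 32, 44, 71, 79, 86] → cuts [26, 36, 48, 75, 83, 90]

All cut coordinates (distinct, sorted): [5, 19, 26, 36, 48, 69, 75, 83, 90]

Fragments:
  5→19: 14 bp
  19→26: 7 bp
  26→36: 10 bp
  36→48: 12 bp
  48→69: 21 bp
  69→75: 6 bp
  75→83: 8 bp
  83→90: 7 bp
  90→5 (wrap): 97-90+5 = 12 bp

[6,7,7,8,10,12,12,14,21]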